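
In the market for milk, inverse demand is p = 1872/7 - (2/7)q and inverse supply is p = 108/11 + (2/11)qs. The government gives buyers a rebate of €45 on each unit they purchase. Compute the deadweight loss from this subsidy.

Pre-subsidy: 1872/7 - (2/7)q = 108/11 + (2/11)q gives q* = 551 and p* = 110.
With the rebate, buyers effectively pay pb = ps − 45, where ps is the price sellers receive.
On the curves, pb = 1872/7 - (2/7)q and ps = 108/11 + (2/11)q; the wedge ps − pb = 45 gives 108/11 + (2/11)q − (1872/7 - (2/7)q) = 45, so q' = 647.25.
Then pb = 1872/7 − (2/7)·647.25 = 82.5 and ps = 108/11 + (2/11)·647.25 = 127.5.
The subsidy expands output by 647.25 − 551 = 96.25 past the efficient level; on those units the gap between marginal cost and willingness to pay runs from 0 up to 45.
DWL = ½ × 45 × 96.25 = 2165.625.

Deadweight loss = €2165.625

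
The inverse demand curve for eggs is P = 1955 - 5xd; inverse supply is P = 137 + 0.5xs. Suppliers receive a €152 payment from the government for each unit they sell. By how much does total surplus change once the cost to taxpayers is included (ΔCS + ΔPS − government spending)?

Pre-subsidy: 1955 - 5x = 137 + 0.5x gives x* = 3636/11 and P* = 3325/11.
With the subsidy, sellers receive Ps = Pb + 152 for each unit, where Pb is the price buyers pay.
On the curves, Pb = 1955 - 5x and Ps = 137 + 0.5x; the wedge Ps − Pb = 152 gives 137 + 0.5x − (1955 - 5x) = 152, so x' = 3940/11.
Then Pb = 1955 − 5·(3940/11) = 1805/11 and Ps = 137 + 0.5·(3940/11) = 3477/11.
ΔCS = ½(3636/11 + 3940/11)(3325/11 − 1805/11) = 5757760/121; ΔPS = ½(3636/11 + 3940/11)(3477/11 − 3325/11) = 575776/121.
Government spending = 152 × 3940/11 = 598880/11.
Net change = 5757760/121 + 575776/121 − 598880/11 = -23104/11. The loss equals the DWL triangle ½·152·304/11.

Net change in total surplus = -23104/11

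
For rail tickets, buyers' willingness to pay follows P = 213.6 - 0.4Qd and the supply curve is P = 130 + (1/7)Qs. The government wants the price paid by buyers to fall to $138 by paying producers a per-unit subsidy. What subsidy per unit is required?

Required subsidy s = $19 per unit

At a buyer price of 138, quantity demanded is 534 − 2.5·138 = 189.
Sellers supply 189 only when they receive Ps = 130 + (1/7)·189 = 157.
s = Ps − Pb = 157 − 138 = 19.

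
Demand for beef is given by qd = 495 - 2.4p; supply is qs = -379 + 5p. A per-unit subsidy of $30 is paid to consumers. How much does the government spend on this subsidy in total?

Pre-subsidy: 495 - 2.4p = -379 + 5p gives p* = 4370/37, q* = 7827/37.
With the rebate, buyers effectively pay pb = ps − 30, where ps is the price sellers receive.
Demand in terms of ps becomes qd = 495 − 2.4(ps − 30) = 567 - 2.4ps. Setting this equal to supply: 567 - 2.4ps = -379 + 5ps, so ps = 4730/37.
Buyers pay pb = 4730/37 − 30 = 3620/37; q' = -379 + 5·(4730/37) = 9627/37.
Government outlay = subsidy × quantity = 30 × 9627/37 = 288810/37.

Government cost = 288810/37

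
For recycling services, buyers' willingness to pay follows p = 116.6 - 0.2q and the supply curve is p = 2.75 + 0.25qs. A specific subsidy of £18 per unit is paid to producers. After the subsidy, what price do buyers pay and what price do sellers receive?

Buyers pay £58; sellers receive £76

Pre-subsidy: 116.6 - 0.2q = 2.75 + 0.25q gives q* = 253 and p* = 66.
With the subsidy, sellers receive ps = pb + 18 for each unit, where pb is the price buyers pay.
On the curves, pb = 116.6 - 0.2q and ps = 2.75 + 0.25q; the wedge ps − pb = 18 gives 2.75 + 0.25q − (116.6 - 0.2q) = 18, so q' = 293.
Then pb = 116.6 − 0.2·293 = 58 and ps = 2.75 + 0.25·293 = 76.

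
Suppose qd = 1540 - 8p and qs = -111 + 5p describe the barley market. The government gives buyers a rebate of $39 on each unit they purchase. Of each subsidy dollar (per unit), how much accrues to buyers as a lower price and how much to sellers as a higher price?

Buyers gain $15 per unit; sellers gain $24 per unit

Pre-subsidy: 1540 - 8p = -111 + 5p gives p* = 127, q* = 524.
With the rebate, buyers effectively pay pb = ps − 39, where ps is the price sellers receive.
Demand in terms of ps becomes qd = 1540 − 8(ps − 39) = 1852 - 8ps. Setting this equal to supply: 1852 - 8ps = -111 + 5ps, so ps = 151.
Buyers pay pb = 151 − 39 = 112; q' = -111 + 5·151 = 644.
Buyers' price falls by p* − pb = 127 − 112 = 15; sellers' price rises by ps − p* = 151 − 127 = 24.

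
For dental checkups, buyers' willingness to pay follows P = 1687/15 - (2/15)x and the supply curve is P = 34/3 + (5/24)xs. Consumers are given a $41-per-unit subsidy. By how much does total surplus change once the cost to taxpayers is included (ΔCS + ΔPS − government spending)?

Net change in total surplus = -$2460

Pre-subsidy: 1687/15 - (2/15)x = 34/3 + (5/24)x gives x* = 296 and P* = 73.
With the rebate, buyers effectively pay Pb = Ps − 41, where Ps is the price sellers receive.
On the curves, Pb = 1687/15 - (2/15)x and Ps = 34/3 + (5/24)x; the wedge Ps − Pb = 41 gives 34/3 + (5/24)x − (1687/15 - (2/15)x) = 41, so x' = 416.
Then Pb = 1687/15 − (2/15)·416 = 57 and Ps = 34/3 + (5/24)·416 = 98.
ΔCS = ½(296 + 416)(73 − 57) = 5696; ΔPS = ½(296 + 416)(98 − 73) = 8900.
Government spending = 41 × 416 = 17056.
Net change = 5696 + 8900 − 17056 = -2460. The loss equals the DWL triangle ½·41·120.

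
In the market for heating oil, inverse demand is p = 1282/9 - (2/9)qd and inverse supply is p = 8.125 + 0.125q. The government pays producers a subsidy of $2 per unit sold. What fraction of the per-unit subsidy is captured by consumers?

Pre-subsidy: 1282/9 - (2/9)q = 8.125 + 0.125q gives q* = 386.84 and p* = 56.48.
With the subsidy, sellers receive ps = pb + 2 for each unit, where pb is the price buyers pay.
On the curves, pb = 1282/9 - (2/9)q and ps = 8.125 + 0.125q; the wedge ps − pb = 2 gives 8.125 + 0.125q − (1282/9 - (2/9)q) = 2, so q' = 392.6.
Then pb = 1282/9 − (2/9)·392.6 = 55.2 and ps = 8.125 + 0.125·392.6 = 57.2.
Buyers' price falls by p* − pb = 56.48 − 55.2 = 1.28; sellers' price rises by ps − p* = 57.2 − 56.48 = 0.72.
So consumers capture 1.28/2 = 0.64 of each unit of subsidy.

Consumer share = 0.64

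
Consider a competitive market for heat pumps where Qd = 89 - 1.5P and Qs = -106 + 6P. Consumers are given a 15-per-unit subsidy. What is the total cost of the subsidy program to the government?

Pre-subsidy: 89 - 1.5P = -106 + 6P gives P* = 26, Q* = 50.
With the rebate, buyers effectively pay Pb = Ps − 15, where Ps is the price sellers receive.
Demand in terms of Ps becomes Qd = 89 − 1.5(Ps − 15) = 111.5 - 1.5Ps. Setting this equal to supply: 111.5 - 1.5Ps = -106 + 6Ps, so Ps = 29.
Buyers pay Pb = 29 − 15 = 14; Q' = -106 + 6·29 = 68.
Government outlay = subsidy × quantity = 15 × 68 = 1020.

Government cost = 1020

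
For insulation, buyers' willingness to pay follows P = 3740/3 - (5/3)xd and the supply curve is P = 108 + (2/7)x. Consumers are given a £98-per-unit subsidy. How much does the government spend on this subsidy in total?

Government cost = 2545060/41

Pre-subsidy: 3740/3 - (5/3)x = 108 + (2/7)x gives x* = 23912/41 and P* = 11260/41.
With the rebate, buyers effectively pay Pb = Ps − 98, where Ps is the price sellers receive.
On the curves, Pb = 3740/3 - (5/3)x and Ps = 108 + (2/7)x; the wedge Ps − Pb = 98 gives 108 + (2/7)x − (3740/3 - (5/3)x) = 98, so x' = 25970/41.
Then Pb = 3740/3 − (5/3)·(25970/41) = 7830/41 and Ps = 108 + (2/7)·(25970/41) = 11848/41.
Government outlay = subsidy × quantity = 98 × 25970/41 = 2545060/41.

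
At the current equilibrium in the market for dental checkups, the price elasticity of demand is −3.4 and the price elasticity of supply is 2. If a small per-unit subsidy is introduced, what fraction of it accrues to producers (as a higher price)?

For a small subsidy around the equilibrium, the benefit split depends on the relative slopes, which at a point are proportional to the elasticities.
Buyer share = εs/(εs + |εd|) = 2/(2 + 3.4) = 10/27; seller share = |εd|/(εs + |εd|) = 17/27.
So producers capture 17/27 of the subsidy.

Producer share = 17/27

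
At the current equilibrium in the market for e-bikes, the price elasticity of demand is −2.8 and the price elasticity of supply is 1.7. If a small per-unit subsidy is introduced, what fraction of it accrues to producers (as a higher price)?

Producer share = 28/45

For a small subsidy around the equilibrium, the benefit split depends on the relative slopes, which at a point are proportional to the elasticities.
Buyer share = εs/(εs + |εd|) = 1.7/(1.7 + 2.8) = 17/45; seller share = |εd|/(εs + |εd|) = 28/45.
So producers capture 28/45 of the subsidy.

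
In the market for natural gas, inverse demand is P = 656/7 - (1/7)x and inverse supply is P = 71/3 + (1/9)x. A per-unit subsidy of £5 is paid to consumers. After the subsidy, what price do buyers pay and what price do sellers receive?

Pre-subsidy: 656/7 - (1/7)x = 71/3 + (1/9)x gives x* = 275.8125 and P* = 54.3125.
With the rebate, buyers effectively pay Pb = Ps − 5, where Ps is the price sellers receive.
On the curves, Pb = 656/7 - (1/7)x and Ps = 71/3 + (1/9)x; the wedge Ps − Pb = 5 gives 71/3 + (1/9)x − (656/7 - (1/7)x) = 5, so x' = 295.5.
Then Pb = 656/7 − (1/7)·295.5 = 51.5 and Ps = 71/3 + (1/9)·295.5 = 56.5.

Buyers pay £51.5; sellers receive £56.5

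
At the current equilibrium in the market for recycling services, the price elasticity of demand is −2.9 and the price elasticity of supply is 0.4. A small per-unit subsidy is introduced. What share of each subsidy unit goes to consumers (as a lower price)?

For a small subsidy around the equilibrium, the benefit split depends on the relative slopes, which at a point are proportional to the elasticities.
Buyer share = εs/(εs + |εd|) = 0.4/(0.4 + 2.9) = 4/33; seller share = |εd|/(εs + |εd|) = 29/33.

Consumer share = 4/33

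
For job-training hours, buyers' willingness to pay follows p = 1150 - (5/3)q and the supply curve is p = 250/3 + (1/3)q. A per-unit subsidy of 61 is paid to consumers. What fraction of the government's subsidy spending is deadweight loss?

DWL / government spending = 183/6766

Pre-subsidy: 1150 - (5/3)q = 250/3 + (1/3)q gives q* = 1600/3 and p* = 2350/9.
With the rebate, buyers effectively pay pb = ps − 61, where ps is the price sellers receive.
On the curves, pb = 1150 - (5/3)q and ps = 250/3 + (1/3)q; the wedge ps − pb = 61 gives 250/3 + (1/3)q − (1150 - (5/3)q) = 61, so q' = 3383/6.
Then pb = 1150 − (5/3)·(3383/6) = 3785/18 and ps = 250/3 + (1/3)·(3383/6) = 4883/18.
ΔCS = ½(1600/3 + 3383/6)(2350/9 − 3785/18) = 2007815/72; ΔPS = ½(1600/3 + 3383/6)(4883/18 − 2350/9) = 401563/72.
Government spending = 61 × 3383/6 = 206363/6.
DWL = ½ × 61 × (3383/6 − 1600/3) = 930.25; fraction = 930.25 / (206363/6) = 183/6766.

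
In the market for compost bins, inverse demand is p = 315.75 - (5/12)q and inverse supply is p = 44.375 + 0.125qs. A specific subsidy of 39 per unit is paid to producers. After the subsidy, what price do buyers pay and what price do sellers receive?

Pre-subsidy: 315.75 - (5/12)q = 44.375 + 0.125q gives q* = 501 and p* = 107.
With the subsidy, sellers receive ps = pb + 39 for each unit, where pb is the price buyers pay.
On the curves, pb = 315.75 - (5/12)q and ps = 44.375 + 0.125q; the wedge ps − pb = 39 gives 44.375 + 0.125q − (315.75 - (5/12)q) = 39, so q' = 573.
Then pb = 315.75 − (5/12)·573 = 77 and ps = 44.375 + 0.125·573 = 116.

Buyers pay 77; sellers receive 116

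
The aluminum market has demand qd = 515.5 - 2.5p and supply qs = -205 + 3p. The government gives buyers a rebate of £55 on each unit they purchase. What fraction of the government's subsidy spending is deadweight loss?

Pre-subsidy: 515.5 - 2.5p = -205 + 3p gives p* = 131, q* = 188.
With the rebate, buyers effectively pay pb = ps − 55, where ps is the price sellers receive.
Demand in terms of ps becomes qd = 515.5 − 2.5(ps − 55) = 653 - 2.5ps. Setting this equal to supply: 653 - 2.5ps = -205 + 3ps, so ps = 156.
Buyers pay pb = 156 − 55 = 101; q' = -205 + 3·156 = 263.
ΔCS = ½(188 + 263)(131 − 101) = 6765; ΔPS = ½(188 + 263)(156 − 131) = 5637.5.
Government spending = 55 × 263 = 14465.
DWL = ½ × 55 × (263 − 188) = 2062.5; fraction = 2062.5 / 14465 = 75/526.

DWL / government spending = 75/526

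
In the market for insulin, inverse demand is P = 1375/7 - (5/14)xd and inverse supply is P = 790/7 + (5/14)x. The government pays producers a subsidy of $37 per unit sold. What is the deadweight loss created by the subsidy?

Pre-subsidy: 1375/7 - (5/14)x = 790/7 + (5/14)x gives x* = 117 and P* = 2165/14.
With the subsidy, sellers receive Ps = Pb + 37 for each unit, where Pb is the price buyers pay.
On the curves, Pb = 1375/7 - (5/14)x and Ps = 790/7 + (5/14)x; the wedge Ps − Pb = 37 gives 790/7 + (5/14)x − (1375/7 - (5/14)x) = 37, so x' = 168.8.
Then Pb = 1375/7 − (5/14)·168.8 = 953/7 and Ps = 790/7 + (5/14)·168.8 = 1212/7.
The subsidy expands output by 168.8 − 117 = 51.8 past the efficient level; on those units the gap between marginal cost and willingness to pay runs from 0 up to 37.
DWL = ½ × 37 × 51.8 = 958.3.

Deadweight loss = $958.3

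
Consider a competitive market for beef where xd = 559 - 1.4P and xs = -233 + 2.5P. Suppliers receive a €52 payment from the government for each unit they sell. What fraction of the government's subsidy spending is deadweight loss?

DWL / government spending = 910/12533

Pre-subsidy: 559 - 1.4P = -233 + 2.5P gives P* = 2640/13, x* = 3571/13.
With the subsidy, sellers receive Ps = Pb + 52 for each unit, where Pb is the price buyers pay.
Supply in terms of Pb becomes xs = -233 + 2.5(Pb + 52) = -103 + 2.5Pb. Setting this equal to demand: 559 - 1.4Pb = -103 + 2.5Pb, so Pb = 6620/39.
Sellers receive Ps = 6620/39 + 52 = 8648/39; x' = 559 − 1.4·(6620/39) = 12533/39.
ΔCS = ½(3571/13 + 12533/39)(2640/13 − 6620/39) = 1162300/117; ΔPS = ½(3571/13 + 12533/39)(8648/39 − 2640/13) = 650888/117.
Government spending = 52 × 12533/39 = 50132/3.
DWL = ½ × 52 × (12533/39 − 3571/13) = 3640/3; fraction = (3640/3) / (50132/3) = 910/12533.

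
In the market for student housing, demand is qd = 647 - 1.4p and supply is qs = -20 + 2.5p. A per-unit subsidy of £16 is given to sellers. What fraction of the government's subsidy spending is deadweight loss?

DWL / government spending = 56/3291

Pre-subsidy: 647 - 1.4p = -20 + 2.5p gives p* = 6670/39, q* = 15895/39.
With the subsidy, sellers receive ps = pb + 16 for each unit, where pb is the price buyers pay.
Supply in terms of pb becomes qs = -20 + 2.5(pb + 16) = 20 + 2.5pb. Setting this equal to demand: 647 - 1.4pb = 20 + 2.5pb, so pb = 2090/13.
Sellers receive ps = 2090/13 + 16 = 2298/13; q' = 647 − 1.4·(2090/13) = 5485/13.
ΔCS = ½(15895/39 + 5485/13)(6670/39 − 2090/13) = 6470000/1521; ΔPS = ½(15895/39 + 5485/13)(2298/13 − 6670/39) = 3623200/1521.
Government spending = 16 × 5485/13 = 87760/13.
DWL = ½ × 16 × (5485/13 − 15895/39) = 4480/39; fraction = (4480/39) / (87760/13) = 56/3291.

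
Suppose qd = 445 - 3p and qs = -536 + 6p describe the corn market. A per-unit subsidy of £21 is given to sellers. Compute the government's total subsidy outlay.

Government cost = £3360

Pre-subsidy: 445 - 3p = -536 + 6p gives p* = 109, q* = 118.
With the subsidy, sellers receive ps = pb + 21 for each unit, where pb is the price buyers pay.
Supply in terms of pb becomes qs = -536 + 6(pb + 21) = -410 + 6pb. Setting this equal to demand: 445 - 3pb = -410 + 6pb, so pb = 95.
Sellers receive ps = 95 + 21 = 116; q' = 445 − 3·95 = 160.
Government outlay = subsidy × quantity = 21 × 160 = 3360.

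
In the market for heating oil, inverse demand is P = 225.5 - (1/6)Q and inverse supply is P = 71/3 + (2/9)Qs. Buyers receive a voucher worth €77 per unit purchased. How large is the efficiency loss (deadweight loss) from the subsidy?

Pre-subsidy: 225.5 - (1/6)Q = 71/3 + (2/9)Q gives Q* = 519 and P* = 139.
With the rebate, buyers effectively pay Pb = Ps − 77, where Ps is the price sellers receive.
On the curves, Pb = 225.5 - (1/6)Q and Ps = 71/3 + (2/9)Q; the wedge Ps − Pb = 77 gives 71/3 + (2/9)Q − (225.5 - (1/6)Q) = 77, so Q' = 717.
Then Pb = 225.5 − (1/6)·717 = 106 and Ps = 71/3 + (2/9)·717 = 183.
The subsidy expands output by 717 − 519 = 198 past the efficient level; on those units the gap between marginal cost and willingness to pay runs from 0 up to 77.
DWL = ½ × 77 × 198 = 7623.

Deadweight loss = €7623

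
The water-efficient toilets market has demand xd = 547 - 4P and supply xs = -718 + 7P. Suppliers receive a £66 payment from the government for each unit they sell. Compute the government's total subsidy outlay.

Government cost = £16830

Pre-subsidy: 547 - 4P = -718 + 7P gives P* = 115, x* = 87.
With the subsidy, sellers receive Ps = Pb + 66 for each unit, where Pb is the price buyers pay.
Supply in terms of Pb becomes xs = -718 + 7(Pb + 66) = -256 + 7Pb. Setting this equal to demand: 547 - 4Pb = -256 + 7Pb, so Pb = 73.
Sellers receive Ps = 73 + 66 = 139; x' = 547 − 4·73 = 255.
Government outlay = subsidy × quantity = 66 × 255 = 16830.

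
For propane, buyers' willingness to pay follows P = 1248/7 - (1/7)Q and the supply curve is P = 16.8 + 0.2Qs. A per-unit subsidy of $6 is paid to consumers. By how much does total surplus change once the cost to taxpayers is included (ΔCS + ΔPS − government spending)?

Pre-subsidy: 1248/7 - (1/7)Q = 16.8 + 0.2Q gives Q* = 471 and P* = 111.
With the rebate, buyers effectively pay Pb = Ps − 6, where Ps is the price sellers receive.
On the curves, Pb = 1248/7 - (1/7)Q and Ps = 16.8 + 0.2Q; the wedge Ps − Pb = 6 gives 16.8 + 0.2Q − (1248/7 - (1/7)Q) = 6, so Q' = 488.5.
Then Pb = 1248/7 − (1/7)·488.5 = 108.5 and Ps = 16.8 + 0.2·488.5 = 114.5.
ΔCS = ½(471 + 488.5)(111 − 108.5) = 1199.375; ΔPS = ½(471 + 488.5)(114.5 − 111) = 1679.125.
Government spending = 6 × 488.5 = 2931.
Net change = 1199.375 + 1679.125 − 2931 = -52.5. The loss equals the DWL triangle ½·6·17.5.

Net change in total surplus = -$52.5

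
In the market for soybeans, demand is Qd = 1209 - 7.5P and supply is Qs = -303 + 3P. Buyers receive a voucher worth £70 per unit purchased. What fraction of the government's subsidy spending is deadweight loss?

DWL / government spending = 25/93

Pre-subsidy: 1209 - 7.5P = -303 + 3P gives P* = 144, Q* = 129.
With the rebate, buyers effectively pay Pb = Ps − 70, where Ps is the price sellers receive.
Demand in terms of Ps becomes Qd = 1209 − 7.5(Ps − 70) = 1734 - 7.5Ps. Setting this equal to supply: 1734 - 7.5Ps = -303 + 3Ps, so Ps = 194.
Buyers pay Pb = 194 − 70 = 124; Q' = -303 + 3·194 = 279.
ΔCS = ½(129 + 279)(144 − 124) = 4080; ΔPS = ½(129 + 279)(194 − 144) = 10200.
Government spending = 70 × 279 = 19530.
DWL = ½ × 70 × (279 − 129) = 5250; fraction = 5250 / 19530 = 25/93.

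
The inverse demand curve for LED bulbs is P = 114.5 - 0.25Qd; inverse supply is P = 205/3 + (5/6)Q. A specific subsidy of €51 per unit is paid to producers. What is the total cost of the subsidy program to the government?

Government cost = 59466/13

Pre-subsidy: 114.5 - 0.25Q = 205/3 + (5/6)Q gives Q* = 554/13 and P* = 1350/13.
With the subsidy, sellers receive Ps = Pb + 51 for each unit, where Pb is the price buyers pay.
On the curves, Pb = 114.5 - 0.25Q and Ps = 205/3 + (5/6)Q; the wedge Ps − Pb = 51 gives 205/3 + (5/6)Q − (114.5 - 0.25Q) = 51, so Q' = 1166/13.
Then Pb = 114.5 − 0.25·(1166/13) = 1197/13 and Ps = 205/3 + (5/6)·(1166/13) = 1860/13.
Government outlay = subsidy × quantity = 51 × 1166/13 = 59466/13.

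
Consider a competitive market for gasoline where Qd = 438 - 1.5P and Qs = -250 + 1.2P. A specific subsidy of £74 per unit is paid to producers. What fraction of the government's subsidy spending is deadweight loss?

Pre-subsidy: 438 - 1.5P = -250 + 1.2P gives P* = 6880/27, Q* = 502/9.
With the subsidy, sellers receive Ps = Pb + 74 for each unit, where Pb is the price buyers pay.
Supply in terms of Pb becomes Qs = -250 + 1.2(Pb + 74) = -161.2 + 1.2Pb. Setting this equal to demand: 438 - 1.5Pb = -161.2 + 1.2Pb, so Pb = 5992/27.
Sellers receive Ps = 5992/27 + 74 = 7990/27; Q' = 438 − 1.5·(5992/27) = 946/9.
ΔCS = ½(502/9 + 946/9)(6880/27 − 5992/27) = 214304/81; ΔPS = ½(502/9 + 946/9)(7990/27 − 6880/27) = 267880/81.
Government spending = 74 × 946/9 = 70004/9.
DWL = ½ × 74 × (946/9 − 502/9) = 5476/3; fraction = (5476/3) / (70004/9) = 111/473.

DWL / government spending = 111/473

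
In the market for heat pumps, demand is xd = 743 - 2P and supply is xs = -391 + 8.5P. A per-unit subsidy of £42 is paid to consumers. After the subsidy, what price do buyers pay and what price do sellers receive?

Buyers pay £74; sellers receive £116

Pre-subsidy: 743 - 2P = -391 + 8.5P gives P* = 108, x* = 527.
With the rebate, buyers effectively pay Pb = Ps − 42, where Ps is the price sellers receive.
Demand in terms of Ps becomes xd = 743 − 2(Ps − 42) = 827 - 2Ps. Setting this equal to supply: 827 - 2Ps = -391 + 8.5Ps, so Ps = 116.
Buyers pay Pb = 116 − 42 = 74; x' = -391 + 8.5·116 = 595.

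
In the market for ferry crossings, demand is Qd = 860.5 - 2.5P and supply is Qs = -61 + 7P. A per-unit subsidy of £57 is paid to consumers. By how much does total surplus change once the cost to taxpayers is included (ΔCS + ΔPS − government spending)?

Net change in total surplus = -£2992.5

Pre-subsidy: 860.5 - 2.5P = -61 + 7P gives P* = 97, Q* = 618.
With the rebate, buyers effectively pay Pb = Ps − 57, where Ps is the price sellers receive.
Demand in terms of Ps becomes Qd = 860.5 − 2.5(Ps − 57) = 1003 - 2.5Ps. Setting this equal to supply: 1003 - 2.5Ps = -61 + 7Ps, so Ps = 112.
Buyers pay Pb = 112 − 57 = 55; Q' = -61 + 7·112 = 723.
ΔCS = ½(618 + 723)(97 − 55) = 28161; ΔPS = ½(618 + 723)(112 − 97) = 10057.5.
Government spending = 57 × 723 = 41211.
Net change = 28161 + 10057.5 − 41211 = -2992.5. The loss equals the DWL triangle ½·57·105.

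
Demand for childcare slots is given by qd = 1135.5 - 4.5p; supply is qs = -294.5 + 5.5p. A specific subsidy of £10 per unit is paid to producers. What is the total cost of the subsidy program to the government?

Government cost = £5167.5

Pre-subsidy: 1135.5 - 4.5p = -294.5 + 5.5p gives p* = 143, q* = 492.
With the subsidy, sellers receive ps = pb + 10 for each unit, where pb is the price buyers pay.
Supply in terms of pb becomes qs = -294.5 + 5.5(pb + 10) = -239.5 + 5.5pb. Setting this equal to demand: 1135.5 - 4.5pb = -239.5 + 5.5pb, so pb = 137.5.
Sellers receive ps = 137.5 + 10 = 147.5; q' = 1135.5 − 4.5·137.5 = 516.75.
Government outlay = subsidy × quantity = 10 × 516.75 = 5167.5.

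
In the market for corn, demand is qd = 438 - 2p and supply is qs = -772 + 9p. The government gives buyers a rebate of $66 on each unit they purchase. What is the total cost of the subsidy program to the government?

Government cost = $21516

Pre-subsidy: 438 - 2p = -772 + 9p gives p* = 110, q* = 218.
With the rebate, buyers effectively pay pb = ps − 66, where ps is the price sellers receive.
Demand in terms of ps becomes qd = 438 − 2(ps − 66) = 570 - 2ps. Setting this equal to supply: 570 - 2ps = -772 + 9ps, so ps = 122.
Buyers pay pb = 122 − 66 = 56; q' = -772 + 9·122 = 326.
Government outlay = subsidy × quantity = 66 × 326 = 21516.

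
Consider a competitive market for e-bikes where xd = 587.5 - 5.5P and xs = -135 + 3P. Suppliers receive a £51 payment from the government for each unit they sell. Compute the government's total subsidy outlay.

Government cost = £11169

Pre-subsidy: 587.5 - 5.5P = -135 + 3P gives P* = 85, x* = 120.
With the subsidy, sellers receive Ps = Pb + 51 for each unit, where Pb is the price buyers pay.
Supply in terms of Pb becomes xs = -135 + 3(Pb + 51) = 18 + 3Pb. Setting this equal to demand: 587.5 - 5.5Pb = 18 + 3Pb, so Pb = 67.
Sellers receive Ps = 67 + 51 = 118; x' = 587.5 − 5.5·67 = 219.
Government outlay = subsidy × quantity = 51 × 219 = 11169.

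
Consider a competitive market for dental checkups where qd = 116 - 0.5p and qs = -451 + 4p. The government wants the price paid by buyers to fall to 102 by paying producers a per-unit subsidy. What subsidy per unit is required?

Required subsidy s = 27 per unit

At a buyer price of 102, quantity demanded is 116 − 0.5·102 = 65.
Sellers supply 65 only when they receive ps with -451 + 4·ps = 65, i.e. ps = 129.
s = ps − pb = 129 − 102 = 27.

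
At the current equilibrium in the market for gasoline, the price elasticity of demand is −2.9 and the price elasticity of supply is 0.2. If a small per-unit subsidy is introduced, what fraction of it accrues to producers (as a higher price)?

For a small subsidy around the equilibrium, the benefit split depends on the relative slopes, which at a point are proportional to the elasticities.
Buyer share = εs/(εs + |εd|) = 0.2/(0.2 + 2.9) = 2/31; seller share = |εd|/(εs + |εd|) = 29/31.
So producers capture 29/31 of the subsidy.

Producer share = 29/31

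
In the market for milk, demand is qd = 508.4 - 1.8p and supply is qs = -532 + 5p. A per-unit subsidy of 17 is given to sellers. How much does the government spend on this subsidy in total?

Pre-subsidy: 508.4 - 1.8p = -532 + 5p gives p* = 153, q* = 233.
With the subsidy, sellers receive ps = pb + 17 for each unit, where pb is the price buyers pay.
Supply in terms of pb becomes qs = -532 + 5(pb + 17) = -447 + 5pb. Setting this equal to demand: 508.4 - 1.8pb = -447 + 5pb, so pb = 140.5.
Sellers receive ps = 140.5 + 17 = 157.5; q' = 508.4 − 1.8·140.5 = 255.5.
Government outlay = subsidy × quantity = 17 × 255.5 = 4343.5.

Government cost = 4343.5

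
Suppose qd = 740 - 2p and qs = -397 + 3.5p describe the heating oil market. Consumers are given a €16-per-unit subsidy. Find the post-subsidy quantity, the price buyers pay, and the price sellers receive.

q' = 3816/11; buyers pay 2162/11; sellers receive 2338/11

Pre-subsidy: 740 - 2p = -397 + 3.5p gives p* = 2274/11, q* = 3592/11.
With the rebate, buyers effectively pay pb = ps − 16, where ps is the price sellers receive.
Demand in terms of ps becomes qd = 740 − 2(ps − 16) = 772 - 2ps. Setting this equal to supply: 772 - 2ps = -397 + 3.5ps, so ps = 2338/11.
Buyers pay pb = 2338/11 − 16 = 2162/11; q' = -397 + 3.5·(2338/11) = 3816/11.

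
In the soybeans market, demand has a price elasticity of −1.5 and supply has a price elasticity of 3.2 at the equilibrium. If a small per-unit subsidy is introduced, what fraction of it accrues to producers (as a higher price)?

Producer share = 15/47

For a small subsidy around the equilibrium, the benefit split depends on the relative slopes, which at a point are proportional to the elasticities.
Buyer share = εs/(εs + |εd|) = 3.2/(3.2 + 1.5) = 32/47; seller share = |εd|/(εs + |εd|) = 15/47.
So producers capture 15/47 of the subsidy.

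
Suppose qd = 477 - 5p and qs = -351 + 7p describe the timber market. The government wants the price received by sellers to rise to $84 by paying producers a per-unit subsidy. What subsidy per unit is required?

At a seller price of 84, quantity supplied is -351 + 7·84 = 237.
Buyers absorb 237 only when they pay pb with 477 − 5·pb = 237, i.e. pb = 48.
s = ps − pb = 84 − 48 = 36.

Required subsidy s = $36 per unit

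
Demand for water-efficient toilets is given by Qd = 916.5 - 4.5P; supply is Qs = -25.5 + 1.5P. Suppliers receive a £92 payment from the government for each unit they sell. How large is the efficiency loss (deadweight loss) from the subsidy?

Deadweight loss = £4761

Pre-subsidy: 916.5 - 4.5P = -25.5 + 1.5P gives P* = 157, Q* = 210.
With the subsidy, sellers receive Ps = Pb + 92 for each unit, where Pb is the price buyers pay.
Supply in terms of Pb becomes Qs = -25.5 + 1.5(Pb + 92) = 112.5 + 1.5Pb. Setting this equal to demand: 916.5 - 4.5Pb = 112.5 + 1.5Pb, so Pb = 134.
Sellers receive Ps = 134 + 92 = 226; Q' = 916.5 − 4.5·134 = 313.5.
The subsidy expands output by 313.5 − 210 = 103.5 past the efficient level; on those units the gap between marginal cost and willingness to pay runs from 0 up to 92.
DWL = ½ × 92 × 103.5 = 4761.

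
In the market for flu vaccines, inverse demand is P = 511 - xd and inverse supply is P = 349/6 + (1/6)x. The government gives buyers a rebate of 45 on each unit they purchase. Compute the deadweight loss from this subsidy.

Deadweight loss = 6075/7

Pre-subsidy: 511 - x = 349/6 + (1/6)x gives x* = 2717/7 and P* = 860/7.
With the rebate, buyers effectively pay Pb = Ps − 45, where Ps is the price sellers receive.
On the curves, Pb = 511 - x and Ps = 349/6 + (1/6)x; the wedge Ps − Pb = 45 gives 349/6 + (1/6)x − (511 - x) = 45, so x' = 2987/7.
Then Pb = 511 − 1·(2987/7) = 590/7 and Ps = 349/6 + (1/6)·(2987/7) = 905/7.
The subsidy expands output by 2987/7 − 2717/7 = 270/7 past the efficient level; on those units the gap between marginal cost and willingness to pay runs from 0 up to 45.
DWL = ½ × 45 × 270/7 = 6075/7.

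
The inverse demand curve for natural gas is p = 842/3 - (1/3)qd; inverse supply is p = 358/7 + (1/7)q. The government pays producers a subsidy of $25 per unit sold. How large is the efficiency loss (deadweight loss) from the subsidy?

Deadweight loss = $656.25

Pre-subsidy: 842/3 - (1/3)q = 358/7 + (1/7)q gives q* = 482 and p* = 120.
With the subsidy, sellers receive ps = pb + 25 for each unit, where pb is the price buyers pay.
On the curves, pb = 842/3 - (1/3)q and ps = 358/7 + (1/7)q; the wedge ps − pb = 25 gives 358/7 + (1/7)q − (842/3 - (1/3)q) = 25, so q' = 534.5.
Then pb = 842/3 − (1/3)·534.5 = 102.5 and ps = 358/7 + (1/7)·534.5 = 127.5.
The subsidy expands output by 534.5 − 482 = 52.5 past the efficient level; on those units the gap between marginal cost and willingness to pay runs from 0 up to 25.
DWL = ½ × 25 × 52.5 = 656.25.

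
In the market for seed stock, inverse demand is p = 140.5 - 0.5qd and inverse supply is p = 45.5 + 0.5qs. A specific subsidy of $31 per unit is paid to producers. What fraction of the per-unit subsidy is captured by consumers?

Consumer share = 0.5

Pre-subsidy: 140.5 - 0.5q = 45.5 + 0.5q gives q* = 95 and p* = 93.
With the subsidy, sellers receive ps = pb + 31 for each unit, where pb is the price buyers pay.
On the curves, pb = 140.5 - 0.5q and ps = 45.5 + 0.5q; the wedge ps − pb = 31 gives 45.5 + 0.5q − (140.5 - 0.5q) = 31, so q' = 126.
Then pb = 140.5 − 0.5·126 = 77.5 and ps = 45.5 + 0.5·126 = 108.5.
Buyers' price falls by p* − pb = 93 − 77.5 = 15.5; sellers' price rises by ps − p* = 108.5 − 93 = 15.5.
So consumers capture 15.5/31 = 0.5 of each unit of subsidy.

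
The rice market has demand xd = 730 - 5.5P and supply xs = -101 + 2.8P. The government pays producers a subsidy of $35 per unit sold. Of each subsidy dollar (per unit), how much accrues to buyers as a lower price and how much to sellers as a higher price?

Pre-subsidy: 730 - 5.5P = -101 + 2.8P gives P* = 8310/83, x* = 14885/83.
With the subsidy, sellers receive Ps = Pb + 35 for each unit, where Pb is the price buyers pay.
Supply in terms of Pb becomes xs = -101 + 2.8(Pb + 35) = -3 + 2.8Pb. Setting this equal to demand: 730 - 5.5Pb = -3 + 2.8Pb, so Pb = 7330/83.
Sellers receive Ps = 7330/83 + 35 = 10235/83; x' = 730 − 5.5·(7330/83) = 20275/83.
Buyers' price falls by P* − Pb = 8310/83 − 7330/83 = 980/83; sellers' price rises by Ps − P* = 10235/83 − 8310/83 = 1925/83.

Buyers gain 980/83 per unit; sellers gain 1925/83 per unit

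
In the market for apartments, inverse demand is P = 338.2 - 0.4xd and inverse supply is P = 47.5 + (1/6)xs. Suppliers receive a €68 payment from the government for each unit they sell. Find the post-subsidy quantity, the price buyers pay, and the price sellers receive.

x' = 633; buyers pay €85; sellers receive €153

Pre-subsidy: 338.2 - 0.4x = 47.5 + (1/6)x gives x* = 513 and P* = 133.
With the subsidy, sellers receive Ps = Pb + 68 for each unit, where Pb is the price buyers pay.
On the curves, Pb = 338.2 - 0.4x and Ps = 47.5 + (1/6)x; the wedge Ps − Pb = 68 gives 47.5 + (1/6)x − (338.2 - 0.4x) = 68, so x' = 633.
Then Pb = 338.2 − 0.4·633 = 85 and Ps = 47.5 + (1/6)·633 = 153.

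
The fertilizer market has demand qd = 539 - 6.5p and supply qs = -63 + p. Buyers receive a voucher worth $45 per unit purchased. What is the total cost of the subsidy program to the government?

Government cost = $2532

Pre-subsidy: 539 - 6.5p = -63 + p gives p* = 1204/15, q* = 259/15.
With the rebate, buyers effectively pay pb = ps − 45, where ps is the price sellers receive.
Demand in terms of ps becomes qd = 539 − 6.5(ps − 45) = 831.5 - 6.5ps. Setting this equal to supply: 831.5 - 6.5ps = -63 + ps, so ps = 1789/15.
Buyers pay pb = 1789/15 − 45 = 1114/15; q' = -63 + 1·(1789/15) = 844/15.
Government outlay = subsidy × quantity = 45 × 844/15 = 2532.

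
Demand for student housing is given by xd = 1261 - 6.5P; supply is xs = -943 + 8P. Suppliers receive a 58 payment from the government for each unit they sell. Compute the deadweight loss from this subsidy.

Pre-subsidy: 1261 - 6.5P = -943 + 8P gives P* = 152, x* = 273.
With the subsidy, sellers receive Ps = Pb + 58 for each unit, where Pb is the price buyers pay.
Supply in terms of Pb becomes xs = -943 + 8(Pb + 58) = -479 + 8Pb. Setting this equal to demand: 1261 - 6.5Pb = -479 + 8Pb, so Pb = 120.
Sellers receive Ps = 120 + 58 = 178; x' = 1261 − 6.5·120 = 481.
The subsidy expands output by 481 − 273 = 208 past the efficient level; on those units the gap between marginal cost and willingness to pay runs from 0 up to 58.
DWL = ½ × 58 × 208 = 6032.

Deadweight loss = 6032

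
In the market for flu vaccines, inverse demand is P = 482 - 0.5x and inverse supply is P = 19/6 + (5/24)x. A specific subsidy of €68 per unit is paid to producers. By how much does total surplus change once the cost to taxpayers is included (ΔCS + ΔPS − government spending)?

Net change in total surplus = -€3264

Pre-subsidy: 482 - 0.5x = 19/6 + (5/24)x gives x* = 676 and P* = 144.
With the subsidy, sellers receive Ps = Pb + 68 for each unit, where Pb is the price buyers pay.
On the curves, Pb = 482 - 0.5x and Ps = 19/6 + (5/24)x; the wedge Ps − Pb = 68 gives 19/6 + (5/24)x − (482 - 0.5x) = 68, so x' = 772.
Then Pb = 482 − 0.5·772 = 96 and Ps = 19/6 + (5/24)·772 = 164.
ΔCS = ½(676 + 772)(144 − 96) = 34752; ΔPS = ½(676 + 772)(164 − 144) = 14480.
Government spending = 68 × 772 = 52496.
Net change = 34752 + 14480 − 52496 = -3264. The loss equals the DWL triangle ½·68·96.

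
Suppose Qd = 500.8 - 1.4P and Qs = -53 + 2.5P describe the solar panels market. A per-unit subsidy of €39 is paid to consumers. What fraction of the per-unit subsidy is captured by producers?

Producer share = 14/39

Pre-subsidy: 500.8 - 1.4P = -53 + 2.5P gives P* = 142, Q* = 302.
With the rebate, buyers effectively pay Pb = Ps − 39, where Ps is the price sellers receive.
Demand in terms of Ps becomes Qd = 500.8 − 1.4(Ps − 39) = 555.4 - 1.4Ps. Setting this equal to supply: 555.4 - 1.4Ps = -53 + 2.5Ps, so Ps = 156.
Buyers pay Pb = 156 − 39 = 117; Q' = -53 + 2.5·156 = 337.
Buyers' price falls by P* − Pb = 142 − 117 = 25; sellers' price rises by Ps − P* = 156 − 142 = 14.
So producers capture 14/39 = 14/39 of each unit of subsidy.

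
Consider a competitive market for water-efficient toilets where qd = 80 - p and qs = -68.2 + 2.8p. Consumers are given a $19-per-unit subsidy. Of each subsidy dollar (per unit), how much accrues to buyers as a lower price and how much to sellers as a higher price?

Buyers gain $14 per unit; sellers gain $5 per unit

Pre-subsidy: 80 - p = -68.2 + 2.8p gives p* = 39, q* = 41.
With the rebate, buyers effectively pay pb = ps − 19, where ps is the price sellers receive.
Demand in terms of ps becomes qd = 80 − 1(ps − 19) = 99 - ps. Setting this equal to supply: 99 - ps = -68.2 + 2.8ps, so ps = 44.
Buyers pay pb = 44 − 19 = 25; q' = -68.2 + 2.8·44 = 55.
Buyers' price falls by p* − pb = 39 − 25 = 14; sellers' price rises by ps − p* = 44 − 39 = 5.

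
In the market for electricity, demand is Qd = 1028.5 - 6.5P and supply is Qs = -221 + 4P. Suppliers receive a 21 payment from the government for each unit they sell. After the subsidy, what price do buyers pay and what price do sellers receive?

Pre-subsidy: 1028.5 - 6.5P = -221 + 4P gives P* = 119, Q* = 255.
With the subsidy, sellers receive Ps = Pb + 21 for each unit, where Pb is the price buyers pay.
Supply in terms of Pb becomes Qs = -221 + 4(Pb + 21) = -137 + 4Pb. Setting this equal to demand: 1028.5 - 6.5Pb = -137 + 4Pb, so Pb = 111.
Sellers receive Ps = 111 + 21 = 132; Q' = 1028.5 − 6.5·111 = 307.

Buyers pay 111; sellers receive 132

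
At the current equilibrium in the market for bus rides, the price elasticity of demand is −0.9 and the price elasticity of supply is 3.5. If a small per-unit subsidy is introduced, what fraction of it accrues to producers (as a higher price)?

For a small subsidy around the equilibrium, the benefit split depends on the relative slopes, which at a point are proportional to the elasticities.
Buyer share = εs/(εs + |εd|) = 3.5/(3.5 + 0.9) = 35/44; seller share = |εd|/(εs + |εd|) = 9/44.
So producers capture 9/44 of the subsidy.

Producer share = 9/44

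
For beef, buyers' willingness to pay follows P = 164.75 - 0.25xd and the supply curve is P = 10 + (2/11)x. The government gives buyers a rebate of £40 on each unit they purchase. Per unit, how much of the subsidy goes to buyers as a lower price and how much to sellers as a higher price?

Pre-subsidy: 164.75 - 0.25x = 10 + (2/11)x gives x* = 6809/19 and P* = 1428/19.
With the rebate, buyers effectively pay Pb = Ps − 40, where Ps is the price sellers receive.
On the curves, Pb = 164.75 - 0.25x and Ps = 10 + (2/11)x; the wedge Ps − Pb = 40 gives 10 + (2/11)x − (164.75 - 0.25x) = 40, so x' = 451.
Then Pb = 164.75 − 0.25·451 = 52 and Ps = 10 + (2/11)·451 = 92.
Buyers' price falls by P* − Pb = 1428/19 − 52 = 440/19; sellers' price rises by Ps − P* = 92 − 1428/19 = 320/19.

Buyers gain 440/19 per unit; sellers gain 320/19 per unit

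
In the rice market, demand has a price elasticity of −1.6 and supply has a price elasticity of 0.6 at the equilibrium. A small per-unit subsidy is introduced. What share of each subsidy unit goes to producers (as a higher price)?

Producer share = 8/11

For a small subsidy around the equilibrium, the benefit split depends on the relative slopes, which at a point are proportional to the elasticities.
Buyer share = εs/(εs + |εd|) = 0.6/(0.6 + 1.6) = 3/11; seller share = |εd|/(εs + |εd|) = 8/11.
So producers capture 8/11 of the subsidy.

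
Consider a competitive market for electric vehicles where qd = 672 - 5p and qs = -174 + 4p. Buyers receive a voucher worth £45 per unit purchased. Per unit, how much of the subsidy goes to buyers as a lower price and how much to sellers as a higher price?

Buyers gain £20 per unit; sellers gain £25 per unit

Pre-subsidy: 672 - 5p = -174 + 4p gives p* = 94, q* = 202.
With the rebate, buyers effectively pay pb = ps − 45, where ps is the price sellers receive.
Demand in terms of ps becomes qd = 672 − 5(ps − 45) = 897 - 5ps. Setting this equal to supply: 897 - 5ps = -174 + 4ps, so ps = 119.
Buyers pay pb = 119 − 45 = 74; q' = -174 + 4·119 = 302.
Buyers' price falls by p* − pb = 94 − 74 = 20; sellers' price rises by ps − p* = 119 − 94 = 25.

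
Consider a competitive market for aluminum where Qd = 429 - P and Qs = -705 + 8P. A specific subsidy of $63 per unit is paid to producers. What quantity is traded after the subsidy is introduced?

Q' = 359

Pre-subsidy: 429 - P = -705 + 8P gives P* = 126, Q* = 303.
With the subsidy, sellers receive Ps = Pb + 63 for each unit, where Pb is the price buyers pay.
Supply in terms of Pb becomes Qs = -705 + 8(Pb + 63) = -201 + 8Pb. Setting this equal to demand: 429 - Pb = -201 + 8Pb, so Pb = 70.
Sellers receive Ps = 70 + 63 = 133; Q' = 429 − 1·70 = 359.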